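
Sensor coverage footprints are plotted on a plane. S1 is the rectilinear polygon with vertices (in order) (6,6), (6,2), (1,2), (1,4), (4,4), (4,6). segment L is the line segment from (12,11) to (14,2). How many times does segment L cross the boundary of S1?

The segment lies entirely outside S1 and never meets its boundary.

0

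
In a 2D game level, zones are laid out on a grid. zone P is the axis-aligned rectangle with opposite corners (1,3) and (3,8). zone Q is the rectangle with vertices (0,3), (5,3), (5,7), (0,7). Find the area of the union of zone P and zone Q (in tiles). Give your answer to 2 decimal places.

By inclusion–exclusion:
Individual areas: |zone P| = 10, |zone Q| = 20.
|zone P∩zone Q|: x∈[1,3], y∈[3,7] → 2·4 = 8.
|zone P ∪ zone Q| = 30 − 8 = 22.00.

22.00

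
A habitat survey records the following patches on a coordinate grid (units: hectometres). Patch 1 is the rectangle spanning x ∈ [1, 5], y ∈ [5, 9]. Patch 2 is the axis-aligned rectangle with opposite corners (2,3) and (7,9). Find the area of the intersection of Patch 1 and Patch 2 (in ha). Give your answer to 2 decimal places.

|Patch 1∩Patch 2|: x∈[2,5], y∈[5,9] → 3·4 = 12.

12.00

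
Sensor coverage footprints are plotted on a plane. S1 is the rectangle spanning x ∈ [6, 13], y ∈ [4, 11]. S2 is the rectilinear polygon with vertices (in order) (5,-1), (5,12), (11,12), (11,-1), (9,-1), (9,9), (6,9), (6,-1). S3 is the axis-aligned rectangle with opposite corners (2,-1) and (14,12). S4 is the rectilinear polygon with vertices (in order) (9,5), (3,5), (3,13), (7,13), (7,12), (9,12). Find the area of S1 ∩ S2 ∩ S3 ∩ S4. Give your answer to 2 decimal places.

6.00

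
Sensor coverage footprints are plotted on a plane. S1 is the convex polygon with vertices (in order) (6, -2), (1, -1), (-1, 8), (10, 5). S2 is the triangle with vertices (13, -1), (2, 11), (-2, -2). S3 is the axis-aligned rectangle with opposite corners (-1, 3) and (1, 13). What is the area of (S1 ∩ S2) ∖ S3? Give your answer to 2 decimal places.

|S1 ∩ S2| = 58.6184.
|(S1 ∩ S2) ∩ S3| = 3.1493.
|(S1 ∩ S2) ∖ S3| = 58.6184 − 3.1493 = 55.47.

55.47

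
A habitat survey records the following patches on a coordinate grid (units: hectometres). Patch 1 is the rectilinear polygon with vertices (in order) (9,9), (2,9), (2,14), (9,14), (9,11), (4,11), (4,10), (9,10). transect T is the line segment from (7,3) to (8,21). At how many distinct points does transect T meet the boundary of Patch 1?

The segment meets the boundary at (7.611,14), (7.444,11), (7.389,10), (7.333,9).

4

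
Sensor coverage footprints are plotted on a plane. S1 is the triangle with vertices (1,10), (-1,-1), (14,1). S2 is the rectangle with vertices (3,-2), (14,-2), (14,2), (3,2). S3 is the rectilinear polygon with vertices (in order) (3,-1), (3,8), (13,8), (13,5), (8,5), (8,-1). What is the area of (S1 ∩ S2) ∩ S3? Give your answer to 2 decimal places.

The region (S1 ∩ S2) ∩ S3 is the polygon with vertices (3,2), (8,2), (8,0.2), (3,-0.467).
By the shoelace formula its area is 10.67.

10.67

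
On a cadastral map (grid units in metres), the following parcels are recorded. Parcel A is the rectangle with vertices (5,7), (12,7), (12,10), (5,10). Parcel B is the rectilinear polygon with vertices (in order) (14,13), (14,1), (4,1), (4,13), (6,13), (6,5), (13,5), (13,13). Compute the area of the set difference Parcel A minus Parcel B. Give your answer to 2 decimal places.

|Parcel A| = 21, |Parcel A∩Parcel B| = 3.
|Parcel A ∖ Parcel B| = |Parcel A| − |Parcel A∩Parcel B| = 21 − 3 = 18.00.

18.00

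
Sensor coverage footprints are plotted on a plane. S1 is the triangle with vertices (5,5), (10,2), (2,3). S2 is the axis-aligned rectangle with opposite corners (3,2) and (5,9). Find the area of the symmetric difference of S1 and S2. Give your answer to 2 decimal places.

17.17

|S1| = 9.5, |S2| = 14, |S1∩S2| = 3.1667.
|S1 △ S2| = |S1| + |S2| − 2·|S1∩S2| = 9.5 + 14 − 6.3333 = 17.17.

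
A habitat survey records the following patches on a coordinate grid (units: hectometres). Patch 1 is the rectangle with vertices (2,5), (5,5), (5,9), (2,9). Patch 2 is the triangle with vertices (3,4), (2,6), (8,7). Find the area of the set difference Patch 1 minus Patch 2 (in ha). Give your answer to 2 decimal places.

|Patch 1| = 12, |Patch 1∩Patch 2| = 3.4667.
|Patch 1 ∖ Patch 2| = |Patch 1| − |Patch 1∩Patch 2| = 12 − 3.4667 = 8.53.

8.53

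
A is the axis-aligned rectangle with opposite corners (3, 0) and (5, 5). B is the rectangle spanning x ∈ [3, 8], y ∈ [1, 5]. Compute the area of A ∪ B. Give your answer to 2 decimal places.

By inclusion–exclusion:
Individual areas: |A| = 10, |B| = 20.
|A∩B|: x∈[3,5], y∈[1,5] → 2·4 = 8.
|A ∪ B| = 30 − 8 = 22.00.

22.00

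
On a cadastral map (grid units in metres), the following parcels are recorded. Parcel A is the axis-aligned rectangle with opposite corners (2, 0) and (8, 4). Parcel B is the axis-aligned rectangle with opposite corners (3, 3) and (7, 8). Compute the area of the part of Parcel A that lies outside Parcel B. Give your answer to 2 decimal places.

20.00

|Parcel A∩Parcel B|: x∈[3,7], y∈[3,4] → 4·1 = 4.
|Parcel A| = 24.
|Parcel A ∖ Parcel B| = |Parcel A| − |Parcel A∩Parcel B| = 24 − 4 = 20.00.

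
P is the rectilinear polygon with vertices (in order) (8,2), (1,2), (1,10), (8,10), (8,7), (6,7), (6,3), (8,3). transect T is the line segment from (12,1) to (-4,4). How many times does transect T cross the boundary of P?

2

The segment meets the boundary at (1,3.062), (6.667,2).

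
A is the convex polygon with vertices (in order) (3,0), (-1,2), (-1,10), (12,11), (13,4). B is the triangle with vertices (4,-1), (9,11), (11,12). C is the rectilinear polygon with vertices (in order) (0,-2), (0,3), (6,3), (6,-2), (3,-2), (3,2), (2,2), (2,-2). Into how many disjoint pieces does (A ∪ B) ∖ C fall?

2

(A ∪ B) ∖ C splits into 2 disjoint pieces (area 107.0434, area 1.75).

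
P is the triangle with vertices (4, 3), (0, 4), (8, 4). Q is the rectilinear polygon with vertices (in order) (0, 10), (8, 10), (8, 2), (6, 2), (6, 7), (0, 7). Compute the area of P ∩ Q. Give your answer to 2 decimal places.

0.50

The intersection is the polygon with vertices (8,4), (6,3.5), (6,4).
By the shoelace formula its area is 0.50.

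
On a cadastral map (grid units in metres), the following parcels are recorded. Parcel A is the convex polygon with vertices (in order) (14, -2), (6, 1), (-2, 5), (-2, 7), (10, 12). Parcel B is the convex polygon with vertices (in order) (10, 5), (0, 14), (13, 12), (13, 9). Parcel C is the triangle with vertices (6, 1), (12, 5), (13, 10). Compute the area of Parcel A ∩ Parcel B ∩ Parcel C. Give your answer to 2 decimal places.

The intersection is the polygon with vertices (11.448,6.931), (10,5), (9.477,5.471), (11.224,7.716).
By the shoelace formula its area is 1.78.

1.78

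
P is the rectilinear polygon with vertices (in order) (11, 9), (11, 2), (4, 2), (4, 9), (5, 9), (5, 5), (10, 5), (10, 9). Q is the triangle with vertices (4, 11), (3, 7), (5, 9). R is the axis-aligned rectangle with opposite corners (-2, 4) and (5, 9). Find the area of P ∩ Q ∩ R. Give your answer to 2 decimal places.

The intersection is the polygon with vertices (5,9), (4,8), (4,9).
By the shoelace formula its area is 0.50.

0.50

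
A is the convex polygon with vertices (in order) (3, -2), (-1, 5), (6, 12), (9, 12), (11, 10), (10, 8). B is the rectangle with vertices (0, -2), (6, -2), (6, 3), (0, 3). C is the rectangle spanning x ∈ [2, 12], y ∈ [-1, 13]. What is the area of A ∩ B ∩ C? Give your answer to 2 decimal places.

The intersection is the polygon with vertices (6,3), (6,2.286), (3.7,-1), (2.429,-1), (2,-0.25), (2,3).
By the shoelace formula its area is 12.06.

12.06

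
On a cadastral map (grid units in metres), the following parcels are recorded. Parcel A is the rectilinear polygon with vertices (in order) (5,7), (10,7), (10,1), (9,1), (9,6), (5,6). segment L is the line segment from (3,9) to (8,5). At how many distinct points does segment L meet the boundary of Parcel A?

The segment meets the boundary at (6.75,6), (5.5,7).

2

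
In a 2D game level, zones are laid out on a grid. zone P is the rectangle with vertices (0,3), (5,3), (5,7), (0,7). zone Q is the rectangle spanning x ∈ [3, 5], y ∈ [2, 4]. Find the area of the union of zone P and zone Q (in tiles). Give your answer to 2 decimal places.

22.00

By inclusion–exclusion:
Individual areas: |zone P| = 20, |zone Q| = 4.
|zone P∩zone Q|: x∈[3,5], y∈[3,4] → 2·1 = 2.
|zone P ∪ zone Q| = 24 − 2 = 22.00.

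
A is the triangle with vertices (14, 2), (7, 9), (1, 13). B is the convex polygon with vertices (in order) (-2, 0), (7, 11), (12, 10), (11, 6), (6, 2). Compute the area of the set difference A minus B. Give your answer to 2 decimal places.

3.06

|A| = 7, |A∩B| = 3.9357.
|A ∖ B| = |A| − |A∩B| = 7 − 3.9357 = 3.06.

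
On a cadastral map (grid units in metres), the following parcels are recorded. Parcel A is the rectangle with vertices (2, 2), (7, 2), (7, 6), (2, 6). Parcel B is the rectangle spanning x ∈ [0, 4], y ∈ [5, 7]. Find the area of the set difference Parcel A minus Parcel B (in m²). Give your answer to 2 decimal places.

|Parcel A∩Parcel B|: x∈[2,4], y∈[5,6] → 2·1 = 2.
|Parcel A| = 20.
|Parcel A ∖ Parcel B| = |Parcel A| − |Parcel A∩Parcel B| = 20 − 2 = 18.00.

18.00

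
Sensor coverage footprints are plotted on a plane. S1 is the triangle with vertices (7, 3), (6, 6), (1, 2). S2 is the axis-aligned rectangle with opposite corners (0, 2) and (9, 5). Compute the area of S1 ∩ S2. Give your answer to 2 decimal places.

The intersection is the polygon with vertices (7,3), (1,2), (4.75,5), (6.333,5).
By the shoelace formula its area is 8.71.

8.71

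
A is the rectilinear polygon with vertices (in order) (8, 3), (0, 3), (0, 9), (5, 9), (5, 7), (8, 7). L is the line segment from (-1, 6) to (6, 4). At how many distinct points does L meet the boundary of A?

The segment meets the boundary at (0,5.714).

1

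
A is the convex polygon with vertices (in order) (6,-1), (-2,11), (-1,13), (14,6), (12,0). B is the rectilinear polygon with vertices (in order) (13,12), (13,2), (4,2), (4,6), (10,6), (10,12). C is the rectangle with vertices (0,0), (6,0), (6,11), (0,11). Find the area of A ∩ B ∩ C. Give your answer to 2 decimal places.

The intersection is the polygon with vertices (4,2), (4,6), (6,6), (6,2).
By the shoelace formula its area is 8.00.

8.00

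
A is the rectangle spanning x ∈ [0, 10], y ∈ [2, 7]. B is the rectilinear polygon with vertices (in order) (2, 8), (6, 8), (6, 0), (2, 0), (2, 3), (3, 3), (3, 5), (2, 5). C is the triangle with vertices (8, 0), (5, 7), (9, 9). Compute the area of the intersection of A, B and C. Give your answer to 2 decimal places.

The intersection is the polygon with vertices (6,4.667), (5,7), (6,7).
By the shoelace formula its area is 1.17.

1.17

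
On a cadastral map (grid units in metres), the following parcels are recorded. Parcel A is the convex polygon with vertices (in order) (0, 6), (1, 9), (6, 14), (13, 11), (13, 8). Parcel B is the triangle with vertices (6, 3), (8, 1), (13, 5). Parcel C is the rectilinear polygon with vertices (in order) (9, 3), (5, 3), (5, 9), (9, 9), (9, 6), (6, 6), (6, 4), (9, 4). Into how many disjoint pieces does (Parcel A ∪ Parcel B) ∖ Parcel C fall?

(Parcel A ∪ Parcel B) ∖ Parcel C splits into 2 disjoint pieces (area 53.8077, area 7.7143).

2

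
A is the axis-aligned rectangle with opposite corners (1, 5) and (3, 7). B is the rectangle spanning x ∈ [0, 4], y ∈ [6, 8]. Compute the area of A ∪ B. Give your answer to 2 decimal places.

By inclusion–exclusion:
Individual areas: |A| = 4, |B| = 8.
|A∩B|: x∈[1,3], y∈[6,7] → 2·1 = 2.
|A ∪ B| = 12 − 2 = 10.00.

10.00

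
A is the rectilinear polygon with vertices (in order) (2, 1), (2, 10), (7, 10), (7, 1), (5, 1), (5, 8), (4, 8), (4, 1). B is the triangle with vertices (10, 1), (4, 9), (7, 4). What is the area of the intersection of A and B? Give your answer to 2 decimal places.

1.41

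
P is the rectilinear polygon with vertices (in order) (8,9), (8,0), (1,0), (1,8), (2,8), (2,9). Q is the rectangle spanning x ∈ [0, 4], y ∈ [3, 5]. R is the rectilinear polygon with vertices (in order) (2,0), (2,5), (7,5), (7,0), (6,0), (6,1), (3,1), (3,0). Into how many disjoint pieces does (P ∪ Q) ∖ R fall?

(P ∪ Q) ∖ R splits into 2 disjoint pieces (area 39, area 3).

2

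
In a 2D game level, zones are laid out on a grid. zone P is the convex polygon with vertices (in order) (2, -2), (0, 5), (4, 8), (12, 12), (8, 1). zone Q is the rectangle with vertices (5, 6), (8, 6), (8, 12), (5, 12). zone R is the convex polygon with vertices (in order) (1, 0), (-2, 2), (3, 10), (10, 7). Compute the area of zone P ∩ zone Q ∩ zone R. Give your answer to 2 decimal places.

The intersection is the polygon with vertices (8,6), (5,6), (5,8.5), (5.692,8.846), (8,7.857).
By the shoelace formula its area is 7.28.

7.28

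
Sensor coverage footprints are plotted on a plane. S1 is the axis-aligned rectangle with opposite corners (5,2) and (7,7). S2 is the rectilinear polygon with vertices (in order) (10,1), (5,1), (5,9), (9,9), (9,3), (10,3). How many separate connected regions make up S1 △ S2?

1

S1 △ S2 is a single connected region.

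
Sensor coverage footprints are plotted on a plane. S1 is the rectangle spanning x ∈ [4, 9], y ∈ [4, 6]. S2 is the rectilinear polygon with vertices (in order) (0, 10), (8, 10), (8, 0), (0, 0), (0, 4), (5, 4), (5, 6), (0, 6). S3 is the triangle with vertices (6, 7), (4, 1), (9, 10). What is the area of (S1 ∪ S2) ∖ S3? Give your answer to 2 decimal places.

|S1 ∪ S2| = 74.
|(S1 ∪ S2) ∩ S3| = 5.6.
|(S1 ∪ S2) ∖ S3| = 74 − 5.6 = 68.40.

68.40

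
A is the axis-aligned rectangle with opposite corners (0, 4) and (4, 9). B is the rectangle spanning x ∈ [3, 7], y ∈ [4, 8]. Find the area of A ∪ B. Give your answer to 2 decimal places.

By inclusion–exclusion:
Individual areas: |A| = 20, |B| = 16.
|A∩B|: x∈[3,4], y∈[4,8] → 1·4 = 4.
|A ∪ B| = 36 − 4 = 32.00.

32.00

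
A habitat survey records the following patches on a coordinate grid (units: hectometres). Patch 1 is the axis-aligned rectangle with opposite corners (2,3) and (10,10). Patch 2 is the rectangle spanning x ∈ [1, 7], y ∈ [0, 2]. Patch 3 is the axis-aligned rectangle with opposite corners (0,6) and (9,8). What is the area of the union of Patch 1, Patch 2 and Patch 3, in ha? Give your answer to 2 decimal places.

By inclusion–exclusion:
Individual areas: |Patch 1| = 56, |Patch 2| = 12, |Patch 3| = 18.
|Patch 1∩Patch 2| = 0 (no overlap).
|Patch 1∩Patch 3|: x∈[2,9], y∈[6,8] → 7·2 = 14.
|Patch 2∩Patch 3| = 0 (no overlap).
|Patch 1∩Patch 2∩Patch 3| = 0.
|Patch 1 ∪ Patch 2 ∪ Patch 3| = 86 − 14 + 0 = 72.00.

72.00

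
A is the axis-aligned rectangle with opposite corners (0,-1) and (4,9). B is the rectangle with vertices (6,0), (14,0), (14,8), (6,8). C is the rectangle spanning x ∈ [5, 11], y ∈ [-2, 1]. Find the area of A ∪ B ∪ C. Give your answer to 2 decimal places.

By inclusion–exclusion:
Individual areas: |A| = 40, |B| = 64, |C| = 18.
|A∩B| = 0 (no overlap).
|A∩C| = 0 (no overlap).
|B∩C|: x∈[6,11], y∈[0,1] → 5·1 = 5.
|A∩B∩C| = 0.
|A ∪ B ∪ C| = 122 − 5 + 0 = 117.00.

117.00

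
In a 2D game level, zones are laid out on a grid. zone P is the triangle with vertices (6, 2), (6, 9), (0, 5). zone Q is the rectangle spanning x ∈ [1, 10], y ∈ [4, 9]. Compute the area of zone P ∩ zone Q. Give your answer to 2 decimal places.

The intersection is the polygon with vertices (6,4), (2,4), (1,4.5), (1,5.667), (6,9).
By the shoelace formula its area is 16.42.

16.42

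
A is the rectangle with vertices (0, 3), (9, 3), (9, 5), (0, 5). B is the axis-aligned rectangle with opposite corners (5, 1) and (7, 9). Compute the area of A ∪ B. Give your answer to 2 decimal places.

30.00

By inclusion–exclusion:
Individual areas: |A| = 18, |B| = 16.
|A∩B|: x∈[5,7], y∈[3,5] → 2·2 = 4.
|A ∪ B| = 34 − 4 = 30.00.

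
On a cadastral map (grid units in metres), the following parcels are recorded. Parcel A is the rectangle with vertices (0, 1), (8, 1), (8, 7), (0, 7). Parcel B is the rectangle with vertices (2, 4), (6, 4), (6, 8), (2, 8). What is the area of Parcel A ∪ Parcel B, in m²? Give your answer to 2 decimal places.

52.00

By inclusion–exclusion:
Individual areas: |Parcel A| = 48, |Parcel B| = 16.
|Parcel A∩Parcel B|: x∈[2,6], y∈[4,7] → 4·3 = 12.
|Parcel A ∪ Parcel B| = 64 − 12 = 52.00.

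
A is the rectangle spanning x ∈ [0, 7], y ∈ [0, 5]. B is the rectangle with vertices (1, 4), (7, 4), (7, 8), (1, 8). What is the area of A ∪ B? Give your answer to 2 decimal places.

By inclusion–exclusion:
Individual areas: |A| = 35, |B| = 24.
|A∩B|: x∈[1,7], y∈[4,5] → 6·1 = 6.
|A ∪ B| = 59 − 6 = 53.00.

53.00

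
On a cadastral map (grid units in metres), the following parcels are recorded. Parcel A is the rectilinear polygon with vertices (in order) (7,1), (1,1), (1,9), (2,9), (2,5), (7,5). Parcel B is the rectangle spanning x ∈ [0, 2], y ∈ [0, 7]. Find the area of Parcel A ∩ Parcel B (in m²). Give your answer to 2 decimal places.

6.00

The intersection is the polygon with vertices (1,1), (1,7), (2,7), (2,5), (2,1).
By the shoelace formula its area is 6.00.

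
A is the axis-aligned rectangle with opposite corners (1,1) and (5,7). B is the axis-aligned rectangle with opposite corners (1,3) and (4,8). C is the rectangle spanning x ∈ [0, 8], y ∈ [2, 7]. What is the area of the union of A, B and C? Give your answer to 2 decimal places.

By inclusion–exclusion:
Individual areas: |A| = 24, |B| = 15, |C| = 40.
|A∩B|: x∈[1,4], y∈[3,7] → 3·4 = 12.
|A∩C|: x∈[1,5], y∈[2,7] → 4·5 = 20.
|B∩C|: x∈[1,4], y∈[3,7] → 3·4 = 12.
|A∩B∩C| = 12.
|A ∪ B ∪ C| = 79 − 44 + 12 = 47.00.

47.00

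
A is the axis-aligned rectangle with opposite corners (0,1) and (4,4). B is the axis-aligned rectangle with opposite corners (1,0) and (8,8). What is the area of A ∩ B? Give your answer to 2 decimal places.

|A∩B|: x∈[1,4], y∈[1,4] → 3·3 = 9.

9.00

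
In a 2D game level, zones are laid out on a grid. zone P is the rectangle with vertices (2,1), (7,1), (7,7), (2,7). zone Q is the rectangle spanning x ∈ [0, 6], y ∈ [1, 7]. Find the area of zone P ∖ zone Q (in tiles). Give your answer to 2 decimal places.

6.00

|zone P∩zone Q|: x∈[2,6], y∈[1,7] → 4·6 = 24.
|zone P| = 30.
|zone P ∖ zone Q| = |zone P| − |zone P∩zone Q| = 30 − 24 = 6.00.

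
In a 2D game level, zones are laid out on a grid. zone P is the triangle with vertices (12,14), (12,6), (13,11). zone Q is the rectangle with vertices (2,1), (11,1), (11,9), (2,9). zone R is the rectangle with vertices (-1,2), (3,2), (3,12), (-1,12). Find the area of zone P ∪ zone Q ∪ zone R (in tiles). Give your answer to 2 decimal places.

109.00

By inclusion–exclusion:
Individual areas: |zone P| = 4, |zone Q| = 72, |zone R| = 40.
|zone P∩zone Q| = 0.
|zone P∩zone R| = 0.
|zone Q∩zone R|: x∈[2,3], y∈[2,9] → 1·7 = 7.
|zone P∩zone Q∩zone R| = 0.
|zone P ∪ zone Q ∪ zone R| = 116 − 7 + 0 = 109.00.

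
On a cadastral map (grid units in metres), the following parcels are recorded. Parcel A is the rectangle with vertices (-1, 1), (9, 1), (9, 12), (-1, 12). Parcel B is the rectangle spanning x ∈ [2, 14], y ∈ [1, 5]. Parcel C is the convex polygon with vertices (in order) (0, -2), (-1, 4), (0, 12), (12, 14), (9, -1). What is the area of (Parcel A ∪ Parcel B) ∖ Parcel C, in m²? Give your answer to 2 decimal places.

21.55

|Parcel A ∪ Parcel B| = 130.
|(Parcel A ∪ Parcel B) ∩ Parcel C| = 108.45.
|(Parcel A ∪ Parcel B) ∖ Parcel C| = 130 − 108.45 = 21.55.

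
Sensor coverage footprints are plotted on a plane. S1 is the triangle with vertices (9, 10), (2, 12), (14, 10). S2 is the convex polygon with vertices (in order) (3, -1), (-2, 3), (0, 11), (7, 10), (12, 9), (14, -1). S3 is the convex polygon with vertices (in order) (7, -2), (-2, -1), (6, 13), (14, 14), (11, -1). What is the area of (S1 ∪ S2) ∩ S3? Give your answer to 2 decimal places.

|S1 ∪ S2| = 154.
|(S1 ∪ S2) ∩ S3| = 113.70.

113.70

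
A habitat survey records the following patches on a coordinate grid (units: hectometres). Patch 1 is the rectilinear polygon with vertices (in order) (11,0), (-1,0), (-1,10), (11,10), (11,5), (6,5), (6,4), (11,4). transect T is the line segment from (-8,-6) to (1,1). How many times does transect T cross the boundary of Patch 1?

The segment meets the boundary at (-0.286,0).

1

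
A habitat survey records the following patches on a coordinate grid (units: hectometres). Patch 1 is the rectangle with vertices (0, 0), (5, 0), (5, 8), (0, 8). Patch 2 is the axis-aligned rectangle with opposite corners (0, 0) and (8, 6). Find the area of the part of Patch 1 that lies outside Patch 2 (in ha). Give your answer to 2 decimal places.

10.00

|Patch 1∩Patch 2|: x∈[0,5], y∈[0,6] → 5·6 = 30.
|Patch 1| = 40.
|Patch 1 ∖ Patch 2| = |Patch 1| − |Patch 1∩Patch 2| = 40 − 30 = 10.00.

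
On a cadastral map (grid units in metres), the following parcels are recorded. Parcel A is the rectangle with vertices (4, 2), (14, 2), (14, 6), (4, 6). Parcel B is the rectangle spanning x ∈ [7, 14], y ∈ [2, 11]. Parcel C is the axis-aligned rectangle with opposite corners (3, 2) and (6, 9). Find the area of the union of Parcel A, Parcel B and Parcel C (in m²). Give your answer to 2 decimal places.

88.00

By inclusion–exclusion:
Individual areas: |Parcel A| = 40, |Parcel B| = 63, |Parcel C| = 21.
|Parcel A∩Parcel B|: x∈[7,14], y∈[2,6] → 7·4 = 28.
|Parcel A∩Parcel C|: x∈[4,6], y∈[2,6] → 2·4 = 8.
|Parcel B∩Parcel C| = 0 (no overlap).
|Parcel A∩Parcel B∩Parcel C| = 0.
|Parcel A ∪ Parcel B ∪ Parcel C| = 124 − 36 + 0 = 88.00.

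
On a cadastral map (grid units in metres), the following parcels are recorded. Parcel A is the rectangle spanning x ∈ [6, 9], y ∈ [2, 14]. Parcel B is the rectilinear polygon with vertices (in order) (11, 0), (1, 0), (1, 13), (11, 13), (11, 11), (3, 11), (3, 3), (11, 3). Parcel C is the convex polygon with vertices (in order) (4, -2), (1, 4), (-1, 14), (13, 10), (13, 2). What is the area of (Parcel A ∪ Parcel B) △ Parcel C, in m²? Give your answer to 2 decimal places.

90.78

|Parcel A ∪ Parcel B| = 93.
|(Parcel A ∪ Parcel B) ∩ Parcel C| = 74.6111.
|(Parcel A ∪ Parcel B) △ Parcel C| = 93 + 147 − 149.2222 = 90.78.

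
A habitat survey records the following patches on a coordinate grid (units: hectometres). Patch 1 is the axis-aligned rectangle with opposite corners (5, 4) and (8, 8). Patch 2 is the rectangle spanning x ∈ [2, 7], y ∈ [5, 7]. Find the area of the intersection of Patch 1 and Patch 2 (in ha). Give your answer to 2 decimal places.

|Patch 1∩Patch 2|: x∈[5,7], y∈[5,7] → 2·2 = 4.

4.00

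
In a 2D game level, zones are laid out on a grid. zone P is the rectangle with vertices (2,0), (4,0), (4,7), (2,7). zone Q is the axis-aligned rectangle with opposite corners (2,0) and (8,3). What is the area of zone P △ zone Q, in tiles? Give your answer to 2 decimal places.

|zone P∩zone Q|: x∈[2,4], y∈[0,3] → 2·3 = 6.
|zone P △ zone Q| = |zone P| + |zone Q| − 2·|zone P∩zone Q| = 14 + 18 − 12 = 20.00.

20.00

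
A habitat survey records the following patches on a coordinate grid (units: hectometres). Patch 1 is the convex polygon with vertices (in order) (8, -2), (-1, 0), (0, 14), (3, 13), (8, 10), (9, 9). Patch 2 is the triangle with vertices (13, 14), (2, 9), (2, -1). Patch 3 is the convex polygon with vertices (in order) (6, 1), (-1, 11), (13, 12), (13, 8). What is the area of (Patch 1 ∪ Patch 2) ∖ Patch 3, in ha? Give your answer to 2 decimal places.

|Patch 1 ∪ Patch 2| = 131.1876.
|(Patch 1 ∪ Patch 2) ∩ Patch 3| = 65.6907.
|(Patch 1 ∪ Patch 2) ∖ Patch 3| = 131.1876 − 65.6907 = 65.50.

65.50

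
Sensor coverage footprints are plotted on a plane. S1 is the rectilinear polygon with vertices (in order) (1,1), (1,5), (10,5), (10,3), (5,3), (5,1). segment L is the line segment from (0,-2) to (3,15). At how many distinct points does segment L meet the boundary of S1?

2

The segment meets the boundary at (1.235,5), (1,3.667).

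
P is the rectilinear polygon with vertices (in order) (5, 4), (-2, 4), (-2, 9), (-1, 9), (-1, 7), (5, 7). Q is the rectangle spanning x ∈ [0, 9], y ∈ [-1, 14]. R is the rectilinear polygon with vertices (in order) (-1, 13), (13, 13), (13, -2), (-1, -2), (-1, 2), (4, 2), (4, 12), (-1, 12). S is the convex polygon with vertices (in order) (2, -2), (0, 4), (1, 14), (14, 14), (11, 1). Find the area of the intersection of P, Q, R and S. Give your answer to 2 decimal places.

3.00

The intersection is the polygon with vertices (5,4), (4,4), (4,7), (5,7).
By the shoelace formula its area is 3.00.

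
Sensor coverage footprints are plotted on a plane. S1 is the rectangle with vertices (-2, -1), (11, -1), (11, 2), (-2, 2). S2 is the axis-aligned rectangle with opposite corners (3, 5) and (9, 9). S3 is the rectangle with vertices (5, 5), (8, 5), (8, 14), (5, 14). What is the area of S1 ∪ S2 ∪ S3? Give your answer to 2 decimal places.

78.00

By inclusion–exclusion:
Individual areas: |S1| = 39, |S2| = 24, |S3| = 27.
|S1∩S2| = 0 (no overlap).
|S1∩S3| = 0 (no overlap).
|S2∩S3|: x∈[5,8], y∈[5,9] → 3·4 = 12.
|S1∩S2∩S3| = 0.
|S1 ∪ S2 ∪ S3| = 90 − 12 + 0 = 78.00.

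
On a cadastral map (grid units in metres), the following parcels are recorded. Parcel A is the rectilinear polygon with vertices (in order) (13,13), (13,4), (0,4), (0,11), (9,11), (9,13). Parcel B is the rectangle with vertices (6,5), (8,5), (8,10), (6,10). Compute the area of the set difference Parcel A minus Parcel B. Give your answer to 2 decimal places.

|Parcel A| = 99, |Parcel A∩Parcel B| = 10.
|Parcel A ∖ Parcel B| = |Parcel A| − |Parcel A∩Parcel B| = 99 − 10 = 89.00.

89.00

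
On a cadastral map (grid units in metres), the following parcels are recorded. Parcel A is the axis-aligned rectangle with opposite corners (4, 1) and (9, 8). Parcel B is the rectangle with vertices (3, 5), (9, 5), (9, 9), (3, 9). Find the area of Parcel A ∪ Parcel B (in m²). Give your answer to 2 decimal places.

44.00

By inclusion–exclusion:
Individual areas: |Parcel A| = 35, |Parcel B| = 24.
|Parcel A∩Parcel B|: x∈[4,9], y∈[5,8] → 5·3 = 15.
|Parcel A ∪ Parcel B| = 59 − 15 = 44.00.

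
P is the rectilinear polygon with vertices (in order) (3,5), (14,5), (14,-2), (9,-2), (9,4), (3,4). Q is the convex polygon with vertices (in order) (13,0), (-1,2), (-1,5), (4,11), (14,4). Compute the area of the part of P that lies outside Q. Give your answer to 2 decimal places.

|P| = 41, |P∩Q| = 27.1429.
|P ∖ Q| = |P| − |P∩Q| = 41 − 27.1429 = 13.86.

13.86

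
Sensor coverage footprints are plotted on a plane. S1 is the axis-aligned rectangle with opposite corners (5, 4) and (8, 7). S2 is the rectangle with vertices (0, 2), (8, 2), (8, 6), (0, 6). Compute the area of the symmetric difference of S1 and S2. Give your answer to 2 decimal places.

29.00

|S1∩S2|: x∈[5,8], y∈[4,6] → 3·2 = 6.
|S1 △ S2| = |S1| + |S2| − 2·|S1∩S2| = 9 + 32 − 12 = 29.00.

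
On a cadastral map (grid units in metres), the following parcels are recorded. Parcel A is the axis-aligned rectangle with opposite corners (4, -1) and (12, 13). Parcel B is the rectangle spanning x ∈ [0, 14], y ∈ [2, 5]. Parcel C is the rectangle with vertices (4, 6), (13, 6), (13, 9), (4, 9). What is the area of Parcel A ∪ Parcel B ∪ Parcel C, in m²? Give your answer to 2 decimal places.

By inclusion–exclusion:
Individual areas: |Parcel A| = 112, |Parcel B| = 42, |Parcel C| = 27.
|Parcel A∩Parcel B|: x∈[4,12], y∈[2,5] → 8·3 = 24.
|Parcel A∩Parcel C|: x∈[4,12], y∈[6,9] → 8·3 = 24.
|Parcel B∩Parcel C| = 0 (no overlap).
|Parcel A∩Parcel B∩Parcel C| = 0.
|Parcel A ∪ Parcel B ∪ Parcel C| = 181 − 48 + 0 = 133.00.

133.00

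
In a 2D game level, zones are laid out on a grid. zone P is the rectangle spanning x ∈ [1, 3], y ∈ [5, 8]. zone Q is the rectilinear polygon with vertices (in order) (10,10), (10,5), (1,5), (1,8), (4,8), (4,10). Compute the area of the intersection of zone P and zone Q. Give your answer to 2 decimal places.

The intersection is the polygon with vertices (3,5), (1,5), (1,8), (3,8).
By the shoelace formula its area is 6.00.

6.00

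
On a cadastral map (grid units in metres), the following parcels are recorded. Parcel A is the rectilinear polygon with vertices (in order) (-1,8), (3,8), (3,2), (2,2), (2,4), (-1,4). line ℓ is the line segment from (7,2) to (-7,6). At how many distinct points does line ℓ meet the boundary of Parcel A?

The segment meets the boundary at (-1,4.286), (0,4), (2,3.429), (3,3.143).

4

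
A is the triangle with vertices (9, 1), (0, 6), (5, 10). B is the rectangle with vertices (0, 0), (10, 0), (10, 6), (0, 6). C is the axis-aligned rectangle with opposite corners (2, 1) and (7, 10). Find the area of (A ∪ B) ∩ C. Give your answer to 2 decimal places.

The region (A ∪ B) ∩ C is the polygon with vertices (6.778,6), (7,6), (7,1), (2,1), (2,7.6), (5,10).
By the shoelace formula its area is 36.96.

36.96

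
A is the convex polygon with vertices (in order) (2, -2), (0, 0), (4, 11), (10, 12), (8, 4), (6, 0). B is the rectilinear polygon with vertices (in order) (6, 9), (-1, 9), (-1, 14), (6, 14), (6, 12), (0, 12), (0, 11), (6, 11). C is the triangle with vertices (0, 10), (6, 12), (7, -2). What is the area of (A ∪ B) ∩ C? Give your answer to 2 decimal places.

|A ∪ B| = 101.2727.
|(A ∪ B) ∩ C| = 36.34.

36.34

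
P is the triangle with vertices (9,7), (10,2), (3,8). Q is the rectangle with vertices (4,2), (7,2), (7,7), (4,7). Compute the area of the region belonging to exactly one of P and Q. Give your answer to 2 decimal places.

|P| = 14.5, |Q| = 15, |P∩Q| = 3.4405.
|P △ Q| = |P| + |Q| − 2·|P∩Q| = 14.5 + 15 − 6.881 = 22.62.

22.62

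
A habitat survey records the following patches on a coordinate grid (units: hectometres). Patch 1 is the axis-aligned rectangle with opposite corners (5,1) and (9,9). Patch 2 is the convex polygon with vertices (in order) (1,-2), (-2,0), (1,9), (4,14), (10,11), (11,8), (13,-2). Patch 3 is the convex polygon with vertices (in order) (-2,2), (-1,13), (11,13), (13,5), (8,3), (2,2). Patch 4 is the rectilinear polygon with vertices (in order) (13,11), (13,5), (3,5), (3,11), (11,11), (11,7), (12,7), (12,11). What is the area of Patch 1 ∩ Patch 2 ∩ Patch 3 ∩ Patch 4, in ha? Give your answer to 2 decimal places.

The intersection is the polygon with vertices (9,9), (9,5), (5,5), (5,9).
By the shoelace formula its area is 16.00.

16.00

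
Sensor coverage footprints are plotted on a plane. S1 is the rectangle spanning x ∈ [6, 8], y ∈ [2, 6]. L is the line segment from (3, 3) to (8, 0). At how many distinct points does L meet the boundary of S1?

0

The segment lies entirely outside S1 and never meets its boundary.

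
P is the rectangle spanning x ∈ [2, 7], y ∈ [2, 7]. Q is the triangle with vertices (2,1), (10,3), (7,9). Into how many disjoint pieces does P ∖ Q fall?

P ∖ Q splits into 2 disjoint pieces (area 0.125, area 10.9375).

2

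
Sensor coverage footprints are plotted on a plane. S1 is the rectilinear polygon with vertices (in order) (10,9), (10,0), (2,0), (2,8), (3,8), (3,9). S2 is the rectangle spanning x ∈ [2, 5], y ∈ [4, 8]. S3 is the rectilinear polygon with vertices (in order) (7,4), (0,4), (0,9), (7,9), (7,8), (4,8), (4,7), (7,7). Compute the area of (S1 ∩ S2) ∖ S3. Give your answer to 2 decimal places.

1.00

|S1 ∩ S2| = 12.
|(S1 ∩ S2) ∩ S3| = 11.
|(S1 ∩ S2) ∖ S3| = 12 − 11 = 1.00.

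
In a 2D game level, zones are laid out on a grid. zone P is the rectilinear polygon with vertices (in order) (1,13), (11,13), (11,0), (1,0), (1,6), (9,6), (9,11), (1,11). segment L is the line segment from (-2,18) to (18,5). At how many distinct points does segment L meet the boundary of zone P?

The segment meets the boundary at (11,9.55), (9,10.85), (8.769,11), (5.692,13).

4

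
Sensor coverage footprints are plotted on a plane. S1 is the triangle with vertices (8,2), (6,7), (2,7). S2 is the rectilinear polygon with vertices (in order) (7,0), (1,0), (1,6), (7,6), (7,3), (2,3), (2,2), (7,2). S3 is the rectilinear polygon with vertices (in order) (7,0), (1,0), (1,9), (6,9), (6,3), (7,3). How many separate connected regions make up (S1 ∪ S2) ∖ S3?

1

(S1 ∪ S2) ∖ S3 is a single connected region.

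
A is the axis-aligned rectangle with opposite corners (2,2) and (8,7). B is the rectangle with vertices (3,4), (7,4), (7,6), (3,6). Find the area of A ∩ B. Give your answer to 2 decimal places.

8.00

|A∩B|: x∈[3,7], y∈[4,6] → 4·2 = 8.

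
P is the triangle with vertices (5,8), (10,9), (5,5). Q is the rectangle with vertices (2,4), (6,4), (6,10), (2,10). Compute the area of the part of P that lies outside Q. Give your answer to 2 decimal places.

4.80

|P| = 7.5, |P∩Q| = 2.7.
|P ∖ Q| = |P| − |P∩Q| = 7.5 − 2.7 = 4.80.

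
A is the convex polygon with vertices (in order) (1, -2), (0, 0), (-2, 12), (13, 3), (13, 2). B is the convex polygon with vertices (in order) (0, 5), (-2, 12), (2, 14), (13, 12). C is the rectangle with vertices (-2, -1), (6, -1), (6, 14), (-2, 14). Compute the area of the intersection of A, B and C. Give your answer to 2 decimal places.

The intersection is the polygon with vertices (0,5), (-2,12), (5.095,7.743).
By the shoelace formula its area is 20.57.

20.57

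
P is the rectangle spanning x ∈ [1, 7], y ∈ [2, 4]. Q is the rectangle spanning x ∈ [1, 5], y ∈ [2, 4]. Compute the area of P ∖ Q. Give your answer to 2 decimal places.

|P∩Q|: x∈[1,5], y∈[2,4] → 4·2 = 8.
|P| = 12.
|P ∖ Q| = |P| − |P∩Q| = 12 − 8 = 4.00.

4.00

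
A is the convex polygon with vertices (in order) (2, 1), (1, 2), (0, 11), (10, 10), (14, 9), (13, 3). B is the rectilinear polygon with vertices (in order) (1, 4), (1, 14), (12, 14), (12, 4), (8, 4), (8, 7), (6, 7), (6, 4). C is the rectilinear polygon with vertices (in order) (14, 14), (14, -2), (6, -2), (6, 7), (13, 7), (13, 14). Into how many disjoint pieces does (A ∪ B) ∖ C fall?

(A ∪ B) ∖ C is a single connected region.

1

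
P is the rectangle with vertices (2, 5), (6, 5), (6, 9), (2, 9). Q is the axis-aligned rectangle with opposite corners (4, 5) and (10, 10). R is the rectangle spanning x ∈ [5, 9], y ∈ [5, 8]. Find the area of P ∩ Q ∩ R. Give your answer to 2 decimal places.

The intersection is the polygon with vertices (6,5), (5,5), (5,8), (6,8).
By the shoelace formula its area is 3.00.

3.00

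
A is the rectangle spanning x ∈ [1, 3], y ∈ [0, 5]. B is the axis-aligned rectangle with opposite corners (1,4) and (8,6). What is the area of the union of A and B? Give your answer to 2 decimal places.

22.00

By inclusion–exclusion:
Individual areas: |A| = 10, |B| = 14.
|A∩B|: x∈[1,3], y∈[4,5] → 2·1 = 2.
|A ∪ B| = 24 − 2 = 22.00.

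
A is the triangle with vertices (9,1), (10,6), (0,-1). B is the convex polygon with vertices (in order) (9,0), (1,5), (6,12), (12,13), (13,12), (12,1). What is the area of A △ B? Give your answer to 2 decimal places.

99.18

|A| = 21.5, |B| = 102, |A∩B| = 12.1598.
|A △ B| = |A| + |B| − 2·|A∩B| = 21.5 + 102 − 24.3197 = 99.18.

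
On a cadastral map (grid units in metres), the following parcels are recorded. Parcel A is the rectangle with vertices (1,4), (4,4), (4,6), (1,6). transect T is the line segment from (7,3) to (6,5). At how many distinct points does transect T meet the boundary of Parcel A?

The segment lies entirely outside Parcel A and never meets its boundary.

0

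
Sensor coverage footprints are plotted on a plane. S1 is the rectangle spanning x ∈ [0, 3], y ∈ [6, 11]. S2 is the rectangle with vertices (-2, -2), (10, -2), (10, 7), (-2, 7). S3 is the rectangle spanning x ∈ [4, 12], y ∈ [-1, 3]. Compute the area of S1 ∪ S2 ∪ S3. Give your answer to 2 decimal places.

By inclusion–exclusion:
Individual areas: |S1| = 15, |S2| = 108, |S3| = 32.
|S1∩S2|: x∈[0,3], y∈[6,7] → 3·1 = 3.
|S1∩S3| = 0 (no overlap).
|S2∩S3|: x∈[4,10], y∈[-1,3] → 6·4 = 24.
|S1∩S2∩S3| = 0.
|S1 ∪ S2 ∪ S3| = 155 − 27 + 0 = 128.00.

128.00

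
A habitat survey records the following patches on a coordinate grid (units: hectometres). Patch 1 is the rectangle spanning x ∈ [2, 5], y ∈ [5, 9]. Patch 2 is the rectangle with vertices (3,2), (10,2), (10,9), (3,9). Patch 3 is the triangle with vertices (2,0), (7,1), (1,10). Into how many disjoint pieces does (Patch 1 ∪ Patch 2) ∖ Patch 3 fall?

1

(Patch 1 ∪ Patch 2) ∖ Patch 3 is a single connected region.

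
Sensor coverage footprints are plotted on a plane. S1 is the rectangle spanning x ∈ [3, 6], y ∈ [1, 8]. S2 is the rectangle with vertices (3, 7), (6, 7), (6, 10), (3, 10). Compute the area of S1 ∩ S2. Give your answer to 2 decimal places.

3.00

|S1∩S2|: x∈[3,6], y∈[7,8] → 3·1 = 3.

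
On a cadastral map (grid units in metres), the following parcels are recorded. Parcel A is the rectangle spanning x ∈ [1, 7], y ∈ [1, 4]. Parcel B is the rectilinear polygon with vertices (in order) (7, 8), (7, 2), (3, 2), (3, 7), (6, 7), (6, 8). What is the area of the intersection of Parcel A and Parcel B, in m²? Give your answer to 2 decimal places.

The intersection is the polygon with vertices (7,2), (3,2), (3,4), (7,4).
By the shoelace formula its area is 8.00.

8.00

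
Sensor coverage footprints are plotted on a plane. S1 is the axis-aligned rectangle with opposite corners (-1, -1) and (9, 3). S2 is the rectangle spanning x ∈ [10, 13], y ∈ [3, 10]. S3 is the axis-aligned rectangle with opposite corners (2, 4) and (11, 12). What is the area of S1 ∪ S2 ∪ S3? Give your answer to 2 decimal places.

By inclusion–exclusion:
Individual areas: |S1| = 40, |S2| = 21, |S3| = 72.
|S1∩S2| = 0 (no overlap).
|S1∩S3| = 0 (no overlap).
|S2∩S3|: x∈[10,11], y∈[4,10] → 1·6 = 6.
|S1∩S2∩S3| = 0.
|S1 ∪ S2 ∪ S3| = 133 − 6 + 0 = 127.00.

127.00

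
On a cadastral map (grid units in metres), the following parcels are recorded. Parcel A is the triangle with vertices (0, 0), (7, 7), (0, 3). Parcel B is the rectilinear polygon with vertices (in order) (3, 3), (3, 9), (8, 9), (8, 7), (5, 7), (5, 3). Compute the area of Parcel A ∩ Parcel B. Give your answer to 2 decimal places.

2.57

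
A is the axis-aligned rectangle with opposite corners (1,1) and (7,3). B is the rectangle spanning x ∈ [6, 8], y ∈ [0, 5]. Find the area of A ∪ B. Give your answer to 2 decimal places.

By inclusion–exclusion:
Individual areas: |A| = 12, |B| = 10.
|A∩B|: x∈[6,7], y∈[1,3] → 1·2 = 2.
|A ∪ B| = 22 − 2 = 20.00.

20.00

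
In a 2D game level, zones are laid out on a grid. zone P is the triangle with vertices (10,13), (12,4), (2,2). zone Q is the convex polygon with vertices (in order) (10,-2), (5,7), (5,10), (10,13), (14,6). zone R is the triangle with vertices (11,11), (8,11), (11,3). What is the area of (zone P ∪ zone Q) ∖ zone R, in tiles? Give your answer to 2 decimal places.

|zone P ∪ zone Q| = 85.0069.
|(zone P ∪ zone Q) ∩ zone R| = 12.
|(zone P ∪ zone Q) ∖ zone R| = 85.0069 − 12 = 73.01.

73.01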